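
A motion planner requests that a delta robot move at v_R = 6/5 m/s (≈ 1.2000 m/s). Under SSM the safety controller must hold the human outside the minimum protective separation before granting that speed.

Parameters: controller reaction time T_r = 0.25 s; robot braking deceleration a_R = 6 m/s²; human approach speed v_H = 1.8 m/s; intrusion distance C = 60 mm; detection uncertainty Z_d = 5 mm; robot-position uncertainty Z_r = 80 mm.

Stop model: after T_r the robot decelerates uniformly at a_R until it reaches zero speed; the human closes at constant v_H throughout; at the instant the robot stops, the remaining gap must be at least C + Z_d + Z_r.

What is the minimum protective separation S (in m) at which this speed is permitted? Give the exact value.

S_min = 11/8 m = 1.3750 m

stop time T_s = (6/5)/6 = 0.2000 s
robot covers v_R·T_r = 1.2000·0.2500 = 0.3000 m before braking
robot covers 1.2000·0.2000 − ½·6.0000·0.2000² = 0.1200 m while stopping
person approaches 1.8000·(0.2500+0.2000) = 0.8100 m
margins: 0.0600+0.0050+0.0800 = 0.1450 m
S_min ≈ 0.3000+0.1200+0.8100+0.1450  ⇒  S_min = 11/8 m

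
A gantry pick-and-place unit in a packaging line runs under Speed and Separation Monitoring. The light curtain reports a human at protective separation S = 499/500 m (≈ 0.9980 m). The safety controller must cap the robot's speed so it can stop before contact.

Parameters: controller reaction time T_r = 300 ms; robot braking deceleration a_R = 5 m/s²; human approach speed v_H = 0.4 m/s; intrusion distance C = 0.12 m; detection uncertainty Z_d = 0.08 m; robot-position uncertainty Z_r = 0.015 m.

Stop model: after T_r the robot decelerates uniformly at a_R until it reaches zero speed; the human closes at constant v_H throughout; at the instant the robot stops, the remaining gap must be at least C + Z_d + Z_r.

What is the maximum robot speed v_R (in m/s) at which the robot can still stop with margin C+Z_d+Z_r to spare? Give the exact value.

at the boundary: (1/10)·v² + (19/50)·v + (-663/1000) = 0
  disc = (19/50)² − 4·(1/10)·(-663/1000) = 256/625 ; √disc = 16/25
  v_R = (−(19/50) + 16/25) / (2·(1/10)) = 13/10 m/s
check:
T_s = v_R/a_R = (13/10)/5 = 0.2600 s
robot covers v_R·T_r = 1.3000·0.3000 = 0.3900 m before braking
braking distance = 1.3000²/(2·5.0000) = 0.1690 m
person approaches 0.4000·(0.3000+0.2600) = 0.2240 m
residual clearance needed = 0.1200+0.0800+0.0150 = 0.2150 m
sum ≈ 0.3900+0.1690+0.2240+0.2150 ≈ 0.9980 m = S ✓

v_R_max = 13/10 m/s = 1.3000 m/s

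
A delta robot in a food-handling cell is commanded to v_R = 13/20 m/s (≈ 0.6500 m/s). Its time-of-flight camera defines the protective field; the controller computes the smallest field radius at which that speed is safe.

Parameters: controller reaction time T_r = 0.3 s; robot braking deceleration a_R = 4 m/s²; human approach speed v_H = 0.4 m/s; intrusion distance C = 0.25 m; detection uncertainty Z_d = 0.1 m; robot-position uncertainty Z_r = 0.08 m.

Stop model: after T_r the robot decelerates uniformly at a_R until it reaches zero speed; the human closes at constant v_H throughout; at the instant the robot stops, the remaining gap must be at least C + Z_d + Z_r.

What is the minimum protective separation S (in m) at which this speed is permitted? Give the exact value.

S_min = 2761/3200 m = 0.8628 m

braking lasts T_s = (13/20)/4 = 0.1625 s
robot in T_r: 0.6500·0.3000 = 0.1950 m
robot under decel: 0.6500²/(2·4.0000) = 0.0528 m
human over T_r+T_s: 0.4000·(0.3000+0.1625) = 0.1850 m
C+Z_d+Z_r = 0.2500+0.1000+0.0800 = 0.4300 m
S_min ≈ 0.1950+0.0528+0.1850+0.4300  ⇒  S_min = 2761/3200 m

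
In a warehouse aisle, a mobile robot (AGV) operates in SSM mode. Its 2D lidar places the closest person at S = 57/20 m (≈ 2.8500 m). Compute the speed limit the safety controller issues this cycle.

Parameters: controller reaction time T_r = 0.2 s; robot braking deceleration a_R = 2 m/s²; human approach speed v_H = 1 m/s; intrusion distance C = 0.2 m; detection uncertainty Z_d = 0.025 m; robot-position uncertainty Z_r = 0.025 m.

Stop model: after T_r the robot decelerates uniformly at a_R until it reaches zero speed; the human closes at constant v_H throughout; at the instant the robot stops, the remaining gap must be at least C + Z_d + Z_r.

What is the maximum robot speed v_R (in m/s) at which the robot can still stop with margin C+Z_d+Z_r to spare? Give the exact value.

quadratic (1/4)·v² + (7/10)·v + (-12/5) = 0
  disc = (7/10)² − 4·(1/4)·(-12/5) = 289/100 ; √disc = 17/10
  v_R = (−(7/10) + 17/10) / (2·(1/4)) = 2 m/s
check:
T_s = v_R/a_R = 2/2 = 1.0000 s
robot in T_r: 2.0000·0.2000 = 0.4000 m
braking distance = 2.0000²/(2·2.0000) = 1.0000 m
human closes 1.0000·1.2000 = 1.2000 m
residual clearance needed = 0.2000+0.0250+0.0250 = 0.2500 m
sum ≈ 0.4000+1.0000+1.2000+0.2500 ≈ 2.8500 m = S ✓

v_R_max = 2 m/s = 2.0000 m/s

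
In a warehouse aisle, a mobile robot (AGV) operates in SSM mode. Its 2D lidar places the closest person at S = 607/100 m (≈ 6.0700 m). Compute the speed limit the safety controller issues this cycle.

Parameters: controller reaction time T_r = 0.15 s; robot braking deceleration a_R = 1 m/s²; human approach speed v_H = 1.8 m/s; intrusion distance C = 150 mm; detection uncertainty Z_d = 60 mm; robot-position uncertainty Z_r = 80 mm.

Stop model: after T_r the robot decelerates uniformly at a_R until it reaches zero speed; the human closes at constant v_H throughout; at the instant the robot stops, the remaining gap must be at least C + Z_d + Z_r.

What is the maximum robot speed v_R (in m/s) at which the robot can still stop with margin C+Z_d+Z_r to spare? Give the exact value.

collect terms ⇒ (1/2)·v_R² + (39/20)·v_R + (-551/100) = 0
  disc = (39/20)² − 4·(1/2)·(-551/100) = 5929/400 ; √disc = 77/20
  v_R = (−(39/20) + 77/20) / (2·(1/2)) = 19/10 m/s
check:
braking lasts T_s = (19/10)/1 = 1.9000 s
robot in T_r: 1.9000·0.1500 = 0.2850 m
robot under decel: 1.9000²/(2·1.0000) = 1.8050 m
human over T_r+T_s: 1.8000·(0.1500+1.9000) = 3.6900 m
residual clearance needed = 0.1500+0.0600+0.0800 = 0.2900 m
sum ≈ 0.2850+1.8050+3.6900+0.2900 ≈ 6.0700 m = S ✓

v_R_max = 19/10 m/s = 1.9000 m/s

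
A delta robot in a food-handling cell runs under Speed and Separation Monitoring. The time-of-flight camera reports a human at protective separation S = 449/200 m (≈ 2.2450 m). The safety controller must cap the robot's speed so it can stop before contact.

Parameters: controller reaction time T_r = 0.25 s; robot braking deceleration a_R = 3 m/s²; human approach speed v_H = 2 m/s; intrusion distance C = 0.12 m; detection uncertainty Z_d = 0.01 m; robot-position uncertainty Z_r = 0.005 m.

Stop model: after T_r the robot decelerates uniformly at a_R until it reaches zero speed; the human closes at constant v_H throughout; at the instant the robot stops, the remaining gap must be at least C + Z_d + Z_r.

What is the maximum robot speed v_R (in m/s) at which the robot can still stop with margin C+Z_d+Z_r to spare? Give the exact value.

v_R_max = 7/5 m/s = 1.4000 m/s

quadratic (1/6)·v² + (11/12)·v + (-161/100) = 0
  disc = (11/12)² − 4·(1/6)·(-161/100) = 6889/3600 ; √disc = 83/60
  v_R = (−(11/12) + 83/60) / (2·(1/6)) = 7/5 m/s
check:
braking lasts T_s = (7/5)/3 = 0.4667 s
reaction-phase robot travel = 1.4000·0.2500 = 0.3500 m
robot covers 1.4000·0.4667 − ½·3.0000·0.4667² = 0.3267 m while stopping
person approaches 2.0000·(0.2500+0.4667) = 1.4333 m
margins: 0.1200+0.0100+0.0050 = 0.1350 m
sum ≈ 0.3500+0.3267+1.4333+0.1350 ≈ 2.2450 m = S ✓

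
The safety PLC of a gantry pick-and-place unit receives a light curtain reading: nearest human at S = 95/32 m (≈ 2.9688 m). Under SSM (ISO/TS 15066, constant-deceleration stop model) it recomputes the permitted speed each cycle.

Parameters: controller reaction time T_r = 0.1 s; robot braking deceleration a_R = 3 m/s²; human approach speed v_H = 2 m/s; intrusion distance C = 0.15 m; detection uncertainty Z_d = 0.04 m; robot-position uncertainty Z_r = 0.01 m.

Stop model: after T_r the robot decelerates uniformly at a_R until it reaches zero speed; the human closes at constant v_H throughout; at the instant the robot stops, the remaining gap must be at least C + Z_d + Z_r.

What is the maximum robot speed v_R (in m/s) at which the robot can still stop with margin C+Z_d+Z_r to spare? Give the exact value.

at the boundary: (1/6)·v² + (23/30)·v + (-411/160) = 0
  disc = (23/30)² − 4·(1/6)·(-411/160) = 8281/3600 ; √disc = 91/60
  v_R = (−(23/30) + 91/60) / (2·(1/6)) = 9/4 m/s
check:
stop time T_s = (9/4)/3 = 0.7500 s
reaction-phase robot travel = 2.2500·0.1000 = 0.2250 m
robot covers 2.2500·0.7500 − ½·3.0000·0.7500² = 0.8438 m while stopping
human over T_r+T_s: 2.0000·(0.1000+0.7500) = 1.7000 m
C+Z_d+Z_r = 0.1500+0.0400+0.0100 = 0.2000 m
sum ≈ 0.2250+0.8438+1.7000+0.2000 ≈ 2.9688 m = S ✓

v_R_max = 9/4 m/s = 2.2500 m/s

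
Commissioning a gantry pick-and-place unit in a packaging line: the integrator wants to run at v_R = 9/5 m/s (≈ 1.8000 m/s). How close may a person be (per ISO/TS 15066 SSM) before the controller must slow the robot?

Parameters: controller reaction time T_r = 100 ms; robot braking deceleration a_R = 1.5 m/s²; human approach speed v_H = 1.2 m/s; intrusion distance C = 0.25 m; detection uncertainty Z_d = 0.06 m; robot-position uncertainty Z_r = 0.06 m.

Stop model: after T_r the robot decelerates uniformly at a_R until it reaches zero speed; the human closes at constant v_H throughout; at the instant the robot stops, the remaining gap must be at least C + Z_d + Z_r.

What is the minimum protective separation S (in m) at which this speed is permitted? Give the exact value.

S_min = 319/100 m = 3.1900 m

T_s = v_R/a_R = (9/5)/(3/2) = 1.2000 s
reaction-phase robot travel = 1.8000·0.1000 = 0.1800 m
robot under decel: 1.8000²/(2·1.5000) = 1.0800 m
human closes 1.2000·1.3000 = 1.5600 m
margins: 0.2500+0.0600+0.0600 = 0.3700 m
S_min ≈ 0.1800+1.0800+1.5600+0.3700  ⇒  S_min = 319/100 m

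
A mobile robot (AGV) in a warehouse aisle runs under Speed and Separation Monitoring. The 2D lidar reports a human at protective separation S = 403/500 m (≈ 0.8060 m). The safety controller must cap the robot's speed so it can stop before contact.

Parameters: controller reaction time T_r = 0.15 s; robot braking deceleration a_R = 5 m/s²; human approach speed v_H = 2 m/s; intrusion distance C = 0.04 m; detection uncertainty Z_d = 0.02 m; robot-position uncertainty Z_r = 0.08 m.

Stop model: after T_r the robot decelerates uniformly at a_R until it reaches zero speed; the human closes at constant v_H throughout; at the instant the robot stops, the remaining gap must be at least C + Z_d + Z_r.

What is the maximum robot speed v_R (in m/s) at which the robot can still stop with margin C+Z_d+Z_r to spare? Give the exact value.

collect terms ⇒ (1/10)·v_R² + (11/20)·v_R + (-183/500) = 0
  disc = (11/20)² − 4·(1/10)·(-183/500) = 4489/10000 ; √disc = 67/100
  v_R = (−(11/20) + 67/100) / (2·(1/10)) = 3/5 m/s
check:
T_s = v_R/a_R = (3/5)/5 = 0.1200 s
robot covers v_R·T_r = 0.6000·0.1500 = 0.0900 m before braking
braking distance = 0.6000²/(2·5.0000) = 0.0360 m
human closes 2.0000·0.2700 = 0.5400 m
margins: 0.0400+0.0200+0.0800 = 0.1400 m
sum ≈ 0.0900+0.0360+0.5400+0.1400 ≈ 0.8060 m = S ✓

v_R_max = 3/5 m/s = 0.6000 m/s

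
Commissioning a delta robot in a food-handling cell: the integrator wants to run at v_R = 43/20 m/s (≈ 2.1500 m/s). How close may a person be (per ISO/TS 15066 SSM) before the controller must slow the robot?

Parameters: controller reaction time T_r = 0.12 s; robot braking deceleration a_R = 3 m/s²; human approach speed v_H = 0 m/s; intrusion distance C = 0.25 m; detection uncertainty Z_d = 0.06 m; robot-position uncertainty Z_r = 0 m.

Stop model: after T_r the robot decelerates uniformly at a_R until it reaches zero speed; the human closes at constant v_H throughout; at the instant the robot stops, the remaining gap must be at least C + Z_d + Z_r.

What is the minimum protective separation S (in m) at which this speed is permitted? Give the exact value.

S_min = 16061/12000 m = 1.3384 m

T_s = v_R/a_R = (43/20)/3 = 0.7167 s
robot covers v_R·T_r = 2.1500·0.1200 = 0.2580 m before braking
robot under decel: 2.1500²/(2·3.0000) = 0.7704 m
human closes 0.0000·0.8367 = 0.0000 m
residual clearance needed = 0.2500+0.0600+0.0000 = 0.3100 m
S_min ≈ 0.2580+0.7704+0.0000+0.3100  ⇒  S_min = 16061/12000 m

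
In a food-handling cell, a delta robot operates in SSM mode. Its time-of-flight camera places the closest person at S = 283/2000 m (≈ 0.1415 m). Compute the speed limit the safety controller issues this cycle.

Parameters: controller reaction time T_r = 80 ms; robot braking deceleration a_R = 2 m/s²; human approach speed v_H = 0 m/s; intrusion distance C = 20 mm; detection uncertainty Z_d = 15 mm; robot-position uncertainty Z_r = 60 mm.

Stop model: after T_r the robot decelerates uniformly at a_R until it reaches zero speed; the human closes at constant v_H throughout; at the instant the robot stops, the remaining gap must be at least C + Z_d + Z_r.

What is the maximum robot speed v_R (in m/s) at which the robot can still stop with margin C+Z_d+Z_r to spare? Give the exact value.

v_R_max = 3/10 m/s = 0.3000 m/s

at the boundary: (1/4)·v² + (2/25)·v + (-93/2000) = 0
  disc = (2/25)² − 4·(1/4)·(-93/2000) = 529/10000 ; √disc = 23/100
  v_R = (−(2/25) + 23/100) / (2·(1/4)) = 3/10 m/s
check:
braking lasts T_s = (3/10)/2 = 0.1500 s
robot covers v_R·T_r = 0.3000·0.0800 = 0.0240 m before braking
robot under decel: 0.3000²/(2·2.0000) = 0.0225 m
human closes 0.0000·0.2300 = 0.0000 m
margins: 0.0200+0.0150+0.0600 = 0.0950 m
sum ≈ 0.0240+0.0225+0.0000+0.0950 ≈ 0.1415 m = S ✓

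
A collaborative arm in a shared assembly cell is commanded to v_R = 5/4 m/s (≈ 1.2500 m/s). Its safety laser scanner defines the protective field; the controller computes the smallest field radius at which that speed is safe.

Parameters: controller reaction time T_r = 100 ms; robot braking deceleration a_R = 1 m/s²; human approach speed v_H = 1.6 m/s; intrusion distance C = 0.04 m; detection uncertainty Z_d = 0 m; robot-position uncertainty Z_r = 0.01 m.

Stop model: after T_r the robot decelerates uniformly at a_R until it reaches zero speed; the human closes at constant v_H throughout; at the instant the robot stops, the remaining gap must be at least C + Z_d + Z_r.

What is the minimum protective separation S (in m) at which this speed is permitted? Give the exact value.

stop time T_s = (5/4)/1 = 1.2500 s
robot in T_r: 1.2500·0.1000 = 0.1250 m
braking distance = 1.2500²/(2·1.0000) = 0.7812 m
person approaches 1.6000·(0.1000+1.2500) = 2.1600 m
margins: 0.0400+0.0000+0.0100 = 0.0500 m
S_min ≈ 0.1250+0.7812+2.1600+0.0500  ⇒  S_min = 2493/800 m

S_min = 2493/800 m = 3.1162 m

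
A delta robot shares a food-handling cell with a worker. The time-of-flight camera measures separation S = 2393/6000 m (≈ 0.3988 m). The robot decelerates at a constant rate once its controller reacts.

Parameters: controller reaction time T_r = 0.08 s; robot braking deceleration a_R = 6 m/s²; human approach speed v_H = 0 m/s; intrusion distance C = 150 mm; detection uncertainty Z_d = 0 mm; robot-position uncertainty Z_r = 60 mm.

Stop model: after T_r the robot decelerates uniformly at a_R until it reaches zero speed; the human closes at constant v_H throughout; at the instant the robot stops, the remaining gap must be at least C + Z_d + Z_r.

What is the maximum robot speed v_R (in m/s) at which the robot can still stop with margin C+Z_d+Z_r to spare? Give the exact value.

collect terms ⇒ (1/12)·v_R² + (2/25)·v_R + (-1133/6000) = 0
  disc = (2/25)² − 4·(1/12)·(-1133/6000) = 6241/90000 ; √disc = 79/300
  v_R = (−(2/25) + 79/300) / (2·(1/12)) = 11/10 m/s
check:
braking lasts T_s = (11/10)/6 = 0.1833 s
robot covers v_R·T_r = 1.1000·0.0800 = 0.0880 m before braking
braking distance = 1.1000²/(2·6.0000) = 0.1008 m
person approaches 0.0000·(0.0800+0.1833) = 0.0000 m
C+Z_d+Z_r = 0.1500+0.0000+0.0600 = 0.2100 m
sum ≈ 0.0880+0.1008+0.0000+0.2100 ≈ 0.3988 m = S ✓

v_R_max = 11/10 m/s = 1.1000 m/s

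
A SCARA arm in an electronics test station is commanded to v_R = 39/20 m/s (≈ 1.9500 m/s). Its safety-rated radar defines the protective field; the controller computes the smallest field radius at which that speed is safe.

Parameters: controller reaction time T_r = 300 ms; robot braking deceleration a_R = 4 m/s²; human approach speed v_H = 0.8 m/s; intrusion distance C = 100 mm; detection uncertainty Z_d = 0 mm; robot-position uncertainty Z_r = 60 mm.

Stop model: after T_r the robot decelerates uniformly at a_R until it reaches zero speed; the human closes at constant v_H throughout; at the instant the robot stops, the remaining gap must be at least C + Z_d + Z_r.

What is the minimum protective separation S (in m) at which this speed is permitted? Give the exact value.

braking lasts T_s = (39/20)/4 = 0.4875 s
reaction-phase robot travel = 1.9500·0.3000 = 0.5850 m
robot under decel: 1.9500²/(2·4.0000) = 0.4753 m
human over T_r+T_s: 0.8000·(0.3000+0.4875) = 0.6300 m
margins: 0.1000+0.0000+0.0600 = 0.1600 m
S_min ≈ 0.5850+0.4753+0.6300+0.1600  ⇒  S_min = 5921/3200 m

S_min = 5921/3200 m = 1.8503 m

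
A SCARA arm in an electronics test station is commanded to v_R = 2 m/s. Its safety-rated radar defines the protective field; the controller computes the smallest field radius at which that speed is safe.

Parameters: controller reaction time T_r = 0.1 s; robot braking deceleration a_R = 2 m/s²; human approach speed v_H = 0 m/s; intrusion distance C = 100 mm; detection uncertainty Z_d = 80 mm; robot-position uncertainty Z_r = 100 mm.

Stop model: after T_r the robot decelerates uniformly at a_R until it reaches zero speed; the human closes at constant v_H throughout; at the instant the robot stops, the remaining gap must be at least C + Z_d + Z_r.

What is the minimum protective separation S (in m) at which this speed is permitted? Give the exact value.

braking lasts T_s = 2/2 = 1.0000 s
reaction-phase robot travel = 2.0000·0.1000 = 0.2000 m
robot covers 2.0000·1.0000 − ½·2.0000·1.0000² = 1.0000 m while stopping
person approaches 0.0000·(0.1000+1.0000) = 0.0000 m
C+Z_d+Z_r = 0.1000+0.0800+0.1000 = 0.2800 m
S_min ≈ 0.2000+1.0000+0.0000+0.2800  ⇒  S_min = 37/25 m

S_min = 37/25 m = 1.4800 m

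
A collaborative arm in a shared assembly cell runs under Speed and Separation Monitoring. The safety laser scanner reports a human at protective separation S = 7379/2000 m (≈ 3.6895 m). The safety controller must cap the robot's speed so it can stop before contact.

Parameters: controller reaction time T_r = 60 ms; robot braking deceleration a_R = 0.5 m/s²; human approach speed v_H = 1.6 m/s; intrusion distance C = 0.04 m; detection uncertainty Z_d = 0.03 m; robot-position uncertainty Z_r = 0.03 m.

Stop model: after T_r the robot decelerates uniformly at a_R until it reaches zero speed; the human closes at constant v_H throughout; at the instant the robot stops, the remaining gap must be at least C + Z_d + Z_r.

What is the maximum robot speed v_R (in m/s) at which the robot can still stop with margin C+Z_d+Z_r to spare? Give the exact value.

v_R_max = 17/20 m/s = 0.8500 m/s

quadratic (1)·v² + (163/50)·v + (-6987/2000) = 0
  disc = (163/50)² − 4·(1)·(-6987/2000) = 15376/625 ; √disc = 124/25
  v_R = (−(163/50) + 124/25) / (2·(1)) = 17/20 m/s
check:
T_s = v_R/a_R = (17/20)/(1/2) = 1.7000 s
robot in T_r: 0.8500·0.0600 = 0.0510 m
robot under decel: 0.8500²/(2·0.5000) = 0.7225 m
person approaches 1.6000·(0.0600+1.7000) = 2.8160 m
residual clearance needed = 0.0400+0.0300+0.0300 = 0.1000 m
sum ≈ 0.0510+0.7225+2.8160+0.1000 ≈ 3.6895 m = S ✓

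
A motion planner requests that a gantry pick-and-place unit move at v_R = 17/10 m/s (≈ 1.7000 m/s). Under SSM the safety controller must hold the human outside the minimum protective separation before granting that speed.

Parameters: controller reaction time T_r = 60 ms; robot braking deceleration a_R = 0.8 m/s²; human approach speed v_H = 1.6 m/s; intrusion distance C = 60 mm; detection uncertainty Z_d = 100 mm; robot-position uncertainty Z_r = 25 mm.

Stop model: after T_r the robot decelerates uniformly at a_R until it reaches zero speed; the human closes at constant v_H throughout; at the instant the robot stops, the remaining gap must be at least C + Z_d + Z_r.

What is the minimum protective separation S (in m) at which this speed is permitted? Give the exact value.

stop time T_s = (17/10)/(4/5) = 2.1250 s
robot covers v_R·T_r = 1.7000·0.0600 = 0.1020 m before braking
robot covers 1.7000·2.1250 − ½·0.8000·2.1250² = 1.8062 m while stopping
human closes 1.6000·2.1850 = 3.4960 m
margins: 0.0600+0.1000+0.0250 = 0.1850 m
S_min ≈ 0.1020+1.8062+3.4960+0.1850  ⇒  S_min = 22357/4000 m

S_min = 22357/4000 m = 5.5892 m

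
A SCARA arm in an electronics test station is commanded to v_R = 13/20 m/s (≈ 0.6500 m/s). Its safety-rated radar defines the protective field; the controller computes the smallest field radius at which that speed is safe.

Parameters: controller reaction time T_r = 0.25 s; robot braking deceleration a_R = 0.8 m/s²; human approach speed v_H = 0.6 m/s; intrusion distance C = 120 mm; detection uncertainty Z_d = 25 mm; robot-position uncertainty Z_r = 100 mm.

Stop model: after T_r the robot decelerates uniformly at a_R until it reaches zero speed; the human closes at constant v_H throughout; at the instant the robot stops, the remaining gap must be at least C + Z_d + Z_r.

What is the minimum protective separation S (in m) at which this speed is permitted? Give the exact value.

T_s = v_R/a_R = (13/20)/(4/5) = 0.8125 s
robot covers v_R·T_r = 0.6500·0.2500 = 0.1625 m before braking
robot under decel: 0.6500²/(2·0.8000) = 0.2641 m
human over T_r+T_s: 0.6000·(0.2500+0.8125) = 0.6375 m
margins: 0.1200+0.0250+0.1000 = 0.2450 m
S_min ≈ 0.1625+0.2641+0.6375+0.2450  ⇒  S_min = 4189/3200 m

S_min = 4189/3200 m = 1.3091 m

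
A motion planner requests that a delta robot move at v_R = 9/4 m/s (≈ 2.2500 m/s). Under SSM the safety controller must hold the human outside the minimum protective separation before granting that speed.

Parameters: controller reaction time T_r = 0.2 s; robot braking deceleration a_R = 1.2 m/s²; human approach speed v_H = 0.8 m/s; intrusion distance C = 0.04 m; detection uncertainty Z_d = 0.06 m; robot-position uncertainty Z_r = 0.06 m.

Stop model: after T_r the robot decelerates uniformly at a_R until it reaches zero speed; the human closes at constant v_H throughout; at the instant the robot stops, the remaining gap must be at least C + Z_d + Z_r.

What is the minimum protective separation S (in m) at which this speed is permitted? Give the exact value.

S_min = 7007/1600 m = 4.3794 m

stop time T_s = (9/4)/(6/5) = 1.8750 s
reaction-phase robot travel = 2.2500·0.2000 = 0.4500 m
robot covers 2.2500·1.8750 − ½·1.2000·1.8750² = 2.1094 m while stopping
human over T_r+T_s: 0.8000·(0.2000+1.8750) = 1.6600 m
C+Z_d+Z_r = 0.0400+0.0600+0.0600 = 0.1600 m
S_min ≈ 0.4500+2.1094+1.6600+0.1600  ⇒  S_min = 7007/1600 m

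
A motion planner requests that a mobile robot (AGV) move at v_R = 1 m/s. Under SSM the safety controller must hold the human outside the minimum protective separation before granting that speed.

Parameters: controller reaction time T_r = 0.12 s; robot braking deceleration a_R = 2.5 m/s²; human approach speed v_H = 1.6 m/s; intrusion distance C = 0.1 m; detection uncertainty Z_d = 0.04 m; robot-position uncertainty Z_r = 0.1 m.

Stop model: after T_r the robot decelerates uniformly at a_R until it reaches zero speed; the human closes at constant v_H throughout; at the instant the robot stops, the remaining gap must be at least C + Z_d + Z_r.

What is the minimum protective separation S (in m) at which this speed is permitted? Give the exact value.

T_s = v_R/a_R = 1/(5/2) = 0.4000 s
reaction-phase robot travel = 1.0000·0.1200 = 0.1200 m
braking distance = 1.0000²/(2·2.5000) = 0.2000 m
person approaches 1.6000·(0.1200+0.4000) = 0.8320 m
margins: 0.1000+0.0400+0.1000 = 0.2400 m
S_min ≈ 0.1200+0.2000+0.8320+0.2400  ⇒  S_min = 174/125 m

S_min = 174/125 m = 1.3920 m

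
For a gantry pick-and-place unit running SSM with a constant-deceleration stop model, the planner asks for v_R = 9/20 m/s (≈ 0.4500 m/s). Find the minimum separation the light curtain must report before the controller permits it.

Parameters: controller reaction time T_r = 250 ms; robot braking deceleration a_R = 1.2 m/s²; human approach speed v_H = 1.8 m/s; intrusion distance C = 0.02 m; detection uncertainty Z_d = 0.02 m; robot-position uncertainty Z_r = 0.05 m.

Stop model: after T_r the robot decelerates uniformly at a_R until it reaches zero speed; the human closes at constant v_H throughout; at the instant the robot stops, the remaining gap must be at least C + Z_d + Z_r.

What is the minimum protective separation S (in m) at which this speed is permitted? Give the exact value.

braking lasts T_s = (9/20)/(6/5) = 0.3750 s
robot in T_r: 0.4500·0.2500 = 0.1125 m
robot covers 0.4500·0.3750 − ½·1.2000·0.3750² = 0.0844 m while stopping
human over T_r+T_s: 1.8000·(0.2500+0.3750) = 1.1250 m
margins: 0.0200+0.0200+0.0500 = 0.0900 m
S_min ≈ 0.1125+0.0844+1.1250+0.0900  ⇒  S_min = 2259/1600 m

S_min = 2259/1600 m = 1.4119 m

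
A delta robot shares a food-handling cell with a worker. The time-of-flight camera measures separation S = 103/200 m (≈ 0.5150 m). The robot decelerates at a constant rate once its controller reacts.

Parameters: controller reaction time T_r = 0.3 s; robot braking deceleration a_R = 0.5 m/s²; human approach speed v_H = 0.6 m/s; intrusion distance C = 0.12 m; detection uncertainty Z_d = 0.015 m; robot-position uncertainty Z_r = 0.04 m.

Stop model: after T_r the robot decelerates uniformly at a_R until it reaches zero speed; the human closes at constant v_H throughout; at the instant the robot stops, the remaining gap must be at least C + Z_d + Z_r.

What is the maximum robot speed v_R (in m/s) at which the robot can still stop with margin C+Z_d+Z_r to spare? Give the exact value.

v_R_max = 1/10 m/s = 0.1000 m/s

at the boundary: (1)·v² + (3/2)·v + (-4/25) = 0
  disc = (3/2)² − 4·(1)·(-4/25) = 289/100 ; √disc = 17/10
  v_R = (−(3/2) + 17/10) / (2·(1)) = 1/10 m/s
check:
T_s = v_R/a_R = (1/10)/(1/2) = 0.2000 s
robot covers v_R·T_r = 0.1000·0.3000 = 0.0300 m before braking
robot under decel: 0.1000²/(2·0.5000) = 0.0100 m
human over T_r+T_s: 0.6000·(0.3000+0.2000) = 0.3000 m
residual clearance needed = 0.1200+0.0150+0.0400 = 0.1750 m
sum ≈ 0.0300+0.0100+0.3000+0.1750 ≈ 0.5150 m = S ✓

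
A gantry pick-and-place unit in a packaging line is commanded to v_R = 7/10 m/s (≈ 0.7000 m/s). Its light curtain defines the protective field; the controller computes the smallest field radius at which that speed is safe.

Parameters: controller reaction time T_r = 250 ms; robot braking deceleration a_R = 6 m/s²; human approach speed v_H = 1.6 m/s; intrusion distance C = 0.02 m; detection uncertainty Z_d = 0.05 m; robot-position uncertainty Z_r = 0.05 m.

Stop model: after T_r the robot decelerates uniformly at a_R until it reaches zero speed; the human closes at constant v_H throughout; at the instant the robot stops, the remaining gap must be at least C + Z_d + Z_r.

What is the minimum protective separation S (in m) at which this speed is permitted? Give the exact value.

braking lasts T_s = (7/10)/6 = 0.1167 s
reaction-phase robot travel = 0.7000·0.2500 = 0.1750 m
robot covers 0.7000·0.1167 − ½·6.0000·0.1167² = 0.0408 m while stopping
human over T_r+T_s: 1.6000·(0.2500+0.1167) = 0.5867 m
residual clearance needed = 0.0200+0.0500+0.0500 = 0.1200 m
S_min ≈ 0.1750+0.0408+0.5867+0.1200  ⇒  S_min = 369/400 m

S_min = 369/400 m = 0.9225 m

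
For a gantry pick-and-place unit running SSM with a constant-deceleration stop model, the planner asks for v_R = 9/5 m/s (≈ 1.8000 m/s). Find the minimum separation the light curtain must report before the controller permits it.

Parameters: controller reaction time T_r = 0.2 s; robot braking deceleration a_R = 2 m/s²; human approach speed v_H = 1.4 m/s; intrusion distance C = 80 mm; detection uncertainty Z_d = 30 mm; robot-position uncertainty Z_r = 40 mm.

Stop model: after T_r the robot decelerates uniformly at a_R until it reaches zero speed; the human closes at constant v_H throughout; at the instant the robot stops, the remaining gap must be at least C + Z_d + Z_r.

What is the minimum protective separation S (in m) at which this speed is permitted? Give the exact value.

stop time T_s = (9/5)/2 = 0.9000 s
reaction-phase robot travel = 1.8000·0.2000 = 0.3600 m
braking distance = 1.8000²/(2·2.0000) = 0.8100 m
person approaches 1.4000·(0.2000+0.9000) = 1.5400 m
C+Z_d+Z_r = 0.0800+0.0300+0.0400 = 0.1500 m
S_min ≈ 0.3600+0.8100+1.5400+0.1500  ⇒  S_min = 143/50 m

S_min = 143/50 m = 2.8600 m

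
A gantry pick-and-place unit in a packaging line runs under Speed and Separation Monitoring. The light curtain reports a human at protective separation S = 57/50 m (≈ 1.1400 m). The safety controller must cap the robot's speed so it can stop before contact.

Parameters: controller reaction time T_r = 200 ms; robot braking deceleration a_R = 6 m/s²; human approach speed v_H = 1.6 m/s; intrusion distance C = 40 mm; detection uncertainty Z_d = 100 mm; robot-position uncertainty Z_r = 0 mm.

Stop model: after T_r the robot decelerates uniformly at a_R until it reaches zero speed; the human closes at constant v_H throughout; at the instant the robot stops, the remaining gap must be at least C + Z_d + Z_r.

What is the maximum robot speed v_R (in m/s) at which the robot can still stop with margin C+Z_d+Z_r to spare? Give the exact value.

collect terms ⇒ (1/12)·v_R² + (7/15)·v_R + (-17/25) = 0
  disc = (7/15)² − 4·(1/12)·(-17/25) = 4/9 ; √disc = 2/3
  v_R = (−(7/15) + 2/3) / (2·(1/12)) = 6/5 m/s
check:
braking lasts T_s = (6/5)/6 = 0.2000 s
robot in T_r: 1.2000·0.2000 = 0.2400 m
braking distance = 1.2000²/(2·6.0000) = 0.1200 m
person approaches 1.6000·(0.2000+0.2000) = 0.6400 m
C+Z_d+Z_r = 0.0400+0.1000+0.0000 = 0.1400 m
sum ≈ 0.2400+0.1200+0.6400+0.1400 ≈ 1.1400 m = S ✓

v_R_max = 6/5 m/s = 1.2000 m/s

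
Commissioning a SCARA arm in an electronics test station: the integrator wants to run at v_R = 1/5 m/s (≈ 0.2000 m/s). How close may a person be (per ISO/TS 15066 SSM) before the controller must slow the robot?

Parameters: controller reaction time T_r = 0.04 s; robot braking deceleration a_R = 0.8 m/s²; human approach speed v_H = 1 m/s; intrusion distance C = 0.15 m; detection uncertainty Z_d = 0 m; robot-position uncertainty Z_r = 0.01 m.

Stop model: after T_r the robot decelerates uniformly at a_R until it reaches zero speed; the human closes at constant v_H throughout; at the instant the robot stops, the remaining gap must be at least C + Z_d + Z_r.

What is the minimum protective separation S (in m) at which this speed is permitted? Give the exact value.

S_min = 483/1000 m = 0.4830 m

T_s = v_R/a_R = (1/5)/(4/5) = 0.2500 s
robot in T_r: 0.2000·0.0400 = 0.0080 m
braking distance = 0.2000²/(2·0.8000) = 0.0250 m
person approaches 1.0000·(0.0400+0.2500) = 0.2900 m
C+Z_d+Z_r = 0.1500+0.0000+0.0100 = 0.1600 m
S_min ≈ 0.0080+0.0250+0.2900+0.1600  ⇒  S_min = 483/1000 m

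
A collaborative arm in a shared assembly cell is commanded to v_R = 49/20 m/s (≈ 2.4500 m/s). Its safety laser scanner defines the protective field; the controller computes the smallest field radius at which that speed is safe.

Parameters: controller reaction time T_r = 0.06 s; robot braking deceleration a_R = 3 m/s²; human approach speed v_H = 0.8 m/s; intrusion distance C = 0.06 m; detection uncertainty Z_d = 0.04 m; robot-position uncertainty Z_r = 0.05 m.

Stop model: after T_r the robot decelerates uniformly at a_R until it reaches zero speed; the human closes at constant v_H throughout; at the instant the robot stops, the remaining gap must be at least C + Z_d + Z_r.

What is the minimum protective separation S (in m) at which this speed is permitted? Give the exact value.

S_min = 1599/800 m = 1.9988 m

stop time T_s = (49/20)/3 = 0.8167 s
reaction-phase robot travel = 2.4500·0.0600 = 0.1470 m
robot under decel: 2.4500²/(2·3.0000) = 1.0004 m
human closes 0.8000·0.8767 = 0.7013 m
C+Z_d+Z_r = 0.0600+0.0400+0.0500 = 0.1500 m
S_min ≈ 0.1470+1.0004+0.7013+0.1500  ⇒  S_min = 1599/800 m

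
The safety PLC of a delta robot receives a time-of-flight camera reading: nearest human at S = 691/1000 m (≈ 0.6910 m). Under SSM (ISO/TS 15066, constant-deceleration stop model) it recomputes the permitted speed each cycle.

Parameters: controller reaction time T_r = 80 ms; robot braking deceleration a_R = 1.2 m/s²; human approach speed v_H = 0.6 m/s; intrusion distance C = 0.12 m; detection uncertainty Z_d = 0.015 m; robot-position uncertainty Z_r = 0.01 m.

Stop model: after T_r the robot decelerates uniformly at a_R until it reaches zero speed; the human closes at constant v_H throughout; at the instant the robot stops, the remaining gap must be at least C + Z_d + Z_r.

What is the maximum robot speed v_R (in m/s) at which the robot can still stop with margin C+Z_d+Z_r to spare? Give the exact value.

v_R_max = 3/5 m/s = 0.6000 m/s

at the boundary: (5/12)·v² + (29/50)·v + (-249/500) = 0
  disc = (29/50)² − 4·(5/12)·(-249/500) = 729/625 ; √disc = 27/25
  v_R = (−(29/50) + 27/25) / (2·(5/12)) = 3/5 m/s
check:
braking lasts T_s = (3/5)/(6/5) = 0.5000 s
robot in T_r: 0.6000·0.0800 = 0.0480 m
robot under decel: 0.6000²/(2·1.2000) = 0.1500 m
human over T_r+T_s: 0.6000·(0.0800+0.5000) = 0.3480 m
margins: 0.1200+0.0150+0.0100 = 0.1450 m
sum ≈ 0.0480+0.1500+0.3480+0.1450 ≈ 0.6910 m = S ✓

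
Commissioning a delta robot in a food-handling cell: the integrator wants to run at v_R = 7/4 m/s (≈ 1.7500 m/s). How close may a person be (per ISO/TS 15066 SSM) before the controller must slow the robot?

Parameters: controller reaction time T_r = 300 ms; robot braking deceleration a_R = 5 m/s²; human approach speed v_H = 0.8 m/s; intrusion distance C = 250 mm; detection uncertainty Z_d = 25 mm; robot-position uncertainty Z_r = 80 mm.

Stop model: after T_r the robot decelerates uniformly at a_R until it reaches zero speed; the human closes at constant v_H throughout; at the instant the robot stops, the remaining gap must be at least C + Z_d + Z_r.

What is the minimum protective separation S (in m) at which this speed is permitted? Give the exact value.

stop time T_s = (7/4)/5 = 0.3500 s
reaction-phase robot travel = 1.7500·0.3000 = 0.5250 m
robot under decel: 1.7500²/(2·5.0000) = 0.3063 m
person approaches 0.8000·(0.3000+0.3500) = 0.5200 m
margins: 0.2500+0.0250+0.0800 = 0.3550 m
S_min ≈ 0.5250+0.3063+0.5200+0.3550  ⇒  S_min = 273/160 m

S_min = 273/160 m = 1.7063 m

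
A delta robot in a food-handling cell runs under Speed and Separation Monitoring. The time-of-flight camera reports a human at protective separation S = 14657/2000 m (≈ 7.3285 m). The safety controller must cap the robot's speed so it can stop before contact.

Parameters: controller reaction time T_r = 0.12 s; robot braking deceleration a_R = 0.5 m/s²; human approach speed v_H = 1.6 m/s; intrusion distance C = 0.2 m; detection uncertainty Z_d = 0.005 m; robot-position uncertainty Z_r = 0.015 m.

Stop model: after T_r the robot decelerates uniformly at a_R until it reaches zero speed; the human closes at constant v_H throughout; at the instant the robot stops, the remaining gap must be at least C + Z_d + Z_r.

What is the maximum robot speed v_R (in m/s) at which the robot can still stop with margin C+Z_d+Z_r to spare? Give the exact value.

at the boundary: (1)·v² + (83/25)·v + (-13833/2000) = 0
  disc = (83/25)² − 4·(1)·(-13833/2000) = 96721/2500 ; √disc = 311/50
  v_R = (−(83/25) + 311/50) / (2·(1)) = 29/20 m/s
check:
braking lasts T_s = (29/20)/(1/2) = 2.9000 s
robot in T_r: 1.4500·0.1200 = 0.1740 m
robot covers 1.4500·2.9000 − ½·0.5000·2.9000² = 2.1025 m while stopping
human closes 1.6000·3.0200 = 4.8320 m
C+Z_d+Z_r = 0.2000+0.0050+0.0150 = 0.2200 m
sum ≈ 0.1740+2.1025+4.8320+0.2200 ≈ 7.3285 m = S ✓

v_R_max = 29/20 m/s = 1.4500 m/s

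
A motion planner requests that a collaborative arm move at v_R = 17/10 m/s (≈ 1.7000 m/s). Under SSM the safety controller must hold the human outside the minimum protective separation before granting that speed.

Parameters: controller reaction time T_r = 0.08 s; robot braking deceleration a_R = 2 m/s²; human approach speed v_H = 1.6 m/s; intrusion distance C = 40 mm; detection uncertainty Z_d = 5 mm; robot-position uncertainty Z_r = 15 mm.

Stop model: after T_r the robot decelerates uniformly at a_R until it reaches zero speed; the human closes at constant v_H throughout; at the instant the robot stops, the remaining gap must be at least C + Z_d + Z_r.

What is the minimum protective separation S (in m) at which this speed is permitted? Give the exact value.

stop time T_s = (17/10)/2 = 0.8500 s
robot covers v_R·T_r = 1.7000·0.0800 = 0.1360 m before braking
braking distance = 1.7000²/(2·2.0000) = 0.7225 m
human closes 1.6000·0.9300 = 1.4880 m
C+Z_d+Z_r = 0.0400+0.0050+0.0150 = 0.0600 m
S_min ≈ 0.1360+0.7225+1.4880+0.0600  ⇒  S_min = 4813/2000 m

S_min = 4813/2000 m = 2.4065 m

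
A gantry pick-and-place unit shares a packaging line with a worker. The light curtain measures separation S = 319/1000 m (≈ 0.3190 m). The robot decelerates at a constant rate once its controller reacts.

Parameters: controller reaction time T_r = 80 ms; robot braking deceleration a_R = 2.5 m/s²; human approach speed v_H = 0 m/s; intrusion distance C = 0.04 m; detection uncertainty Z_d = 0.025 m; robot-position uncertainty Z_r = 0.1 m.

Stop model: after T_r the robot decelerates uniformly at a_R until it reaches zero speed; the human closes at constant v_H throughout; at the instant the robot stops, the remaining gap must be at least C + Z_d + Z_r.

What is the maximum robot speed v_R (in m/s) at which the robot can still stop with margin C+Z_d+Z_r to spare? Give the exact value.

v_R_max = 7/10 m/s = 0.7000 m/s

quadratic (1/5)·v² + (2/25)·v + (-77/500) = 0
  disc = (2/25)² − 4·(1/5)·(-77/500) = 81/625 ; √disc = 9/25
  v_R = (−(2/25) + 9/25) / (2·(1/5)) = 7/10 m/s
check:
stop time T_s = (7/10)/(5/2) = 0.2800 s
robot in T_r: 0.7000·0.0800 = 0.0560 m
braking distance = 0.7000²/(2·2.5000) = 0.0980 m
human closes 0.0000·0.3600 = 0.0000 m
margins: 0.0400+0.0250+0.1000 = 0.1650 m
sum ≈ 0.0560+0.0980+0.0000+0.1650 ≈ 0.3190 m = S ✓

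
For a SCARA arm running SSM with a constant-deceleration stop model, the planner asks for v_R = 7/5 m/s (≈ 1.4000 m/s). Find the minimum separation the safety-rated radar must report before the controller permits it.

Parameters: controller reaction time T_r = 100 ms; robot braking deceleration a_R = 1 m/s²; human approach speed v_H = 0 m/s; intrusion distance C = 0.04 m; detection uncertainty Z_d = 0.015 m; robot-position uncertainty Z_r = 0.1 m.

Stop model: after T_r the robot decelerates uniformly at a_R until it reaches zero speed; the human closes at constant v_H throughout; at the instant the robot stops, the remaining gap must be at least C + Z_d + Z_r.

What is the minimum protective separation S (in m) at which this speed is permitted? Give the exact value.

T_s = v_R/a_R = (7/5)/1 = 1.4000 s
robot in T_r: 1.4000·0.1000 = 0.1400 m
braking distance = 1.4000²/(2·1.0000) = 0.9800 m
person approaches 0.0000·(0.1000+1.4000) = 0.0000 m
margins: 0.0400+0.0150+0.1000 = 0.1550 m
S_min ≈ 0.1400+0.9800+0.0000+0.1550  ⇒  S_min = 51/40 m

S_min = 51/40 m = 1.2750 m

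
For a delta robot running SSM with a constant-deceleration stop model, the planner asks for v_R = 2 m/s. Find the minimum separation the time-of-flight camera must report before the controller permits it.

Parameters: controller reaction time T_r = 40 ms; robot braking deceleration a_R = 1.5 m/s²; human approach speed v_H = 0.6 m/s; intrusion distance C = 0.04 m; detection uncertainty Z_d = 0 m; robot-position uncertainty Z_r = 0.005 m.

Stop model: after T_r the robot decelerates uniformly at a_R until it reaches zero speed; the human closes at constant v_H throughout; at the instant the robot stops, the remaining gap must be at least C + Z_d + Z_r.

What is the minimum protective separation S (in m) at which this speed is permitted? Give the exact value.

S_min = 6847/3000 m = 2.2823 m

braking lasts T_s = 2/(3/2) = 1.3333 s
reaction-phase robot travel = 2.0000·0.0400 = 0.0800 m
robot under decel: 2.0000²/(2·1.5000) = 1.3333 m
human over T_r+T_s: 0.6000·(0.0400+1.3333) = 0.8240 m
C+Z_d+Z_r = 0.0400+0.0000+0.0050 = 0.0450 m
S_min ≈ 0.0800+1.3333+0.8240+0.0450  ⇒  S_min = 6847/3000 m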